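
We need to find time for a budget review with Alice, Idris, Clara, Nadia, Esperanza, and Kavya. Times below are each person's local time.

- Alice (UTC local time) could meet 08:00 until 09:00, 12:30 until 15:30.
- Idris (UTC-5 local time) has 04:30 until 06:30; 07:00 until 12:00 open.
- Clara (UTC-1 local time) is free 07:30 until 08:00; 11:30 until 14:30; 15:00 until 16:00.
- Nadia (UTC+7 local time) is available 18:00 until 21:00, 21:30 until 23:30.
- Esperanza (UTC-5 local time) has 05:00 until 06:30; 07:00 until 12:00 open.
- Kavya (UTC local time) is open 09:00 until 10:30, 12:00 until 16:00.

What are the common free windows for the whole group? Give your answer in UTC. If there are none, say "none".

Alice in UTC: 08:00-09:00, 12:30-15:30.
Idris in UTC: 09:30-11:30, 12:00-17:00 (add 5h to convert from UTC-5).
Clara in UTC: 08:30-09:00, 12:30-15:30, 16:00-17:00 (add 1h to convert from UTC-1).
Nadia in UTC: 11:00-14:00, 14:30-16:30 (subtract 7h to convert from UTC+7).
Esperanza in UTC: 10:00-11:30, 12:00-17:00 (add 5h to convert from UTC-5).
Kavya in UTC: 09:00-10:30, 12:00-16:00.
Alice ∩ Idris: 12:30-15:30.
Alice ∩ Idris ∩ Clara: 12:30-15:30.
Alice ∩ Idris ∩ Clara ∩ Nadia: 12:30-14:00, 14:30-15:30.
Alice ∩ Idris ∩ Clara ∩ Nadia ∩ Esperanza: 12:30-14:00, 14:30-15:30.
Alice ∩ Idris ∩ Clara ∩ Nadia ∩ Esperanza ∩ Kavya: 12:30-14:00, 14:30-15:30.
So the common availability across everyone is 12:30-14:00, 14:30-15:30.

12:30-14:00, 14:30-15:30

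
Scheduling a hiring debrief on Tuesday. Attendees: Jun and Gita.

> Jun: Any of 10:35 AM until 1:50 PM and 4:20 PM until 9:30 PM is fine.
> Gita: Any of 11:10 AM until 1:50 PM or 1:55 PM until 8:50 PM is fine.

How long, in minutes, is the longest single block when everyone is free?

270

Jun ∩ Gita: 11:10-13:50, 16:20-20:50.
The longest is 16:20-20:50 at 270 minutes.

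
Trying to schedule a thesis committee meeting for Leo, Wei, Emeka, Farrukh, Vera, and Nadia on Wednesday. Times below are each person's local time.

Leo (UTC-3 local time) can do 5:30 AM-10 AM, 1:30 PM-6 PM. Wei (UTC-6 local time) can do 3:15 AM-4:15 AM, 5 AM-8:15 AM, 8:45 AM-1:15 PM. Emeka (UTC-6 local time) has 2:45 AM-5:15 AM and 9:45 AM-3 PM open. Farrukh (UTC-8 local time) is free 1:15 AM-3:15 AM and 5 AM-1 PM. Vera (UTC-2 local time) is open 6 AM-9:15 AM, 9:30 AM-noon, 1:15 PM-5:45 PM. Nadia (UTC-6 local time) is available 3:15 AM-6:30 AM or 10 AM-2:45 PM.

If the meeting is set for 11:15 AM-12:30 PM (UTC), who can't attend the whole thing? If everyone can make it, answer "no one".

Leo in UTC: 08:30-13:00, 16:30-21:00 (add 3h to convert from UTC-3).
Wei in UTC: 09:15-10:15, 11:00-14:15, 14:45-19:15 (add 6h to convert from UTC-6).
Emeka in UTC: 08:45-11:15, 15:45-21:00 (add 6h to convert from UTC-6).
Farrukh in UTC: 09:15-11:15, 13:00-21:00 (add 8h to convert from UTC-8).
Vera in UTC: 08:00-11:15, 11:30-14:00, 15:15-19:45 (add 2h to convert from UTC-2).
Nadia in UTC: 09:15-12:30, 16:00-20:45 (add 6h to convert from UTC-6).
Leo: free for 11:15-12:30. Wei: free for 11:15-12:30. Emeka: not fully free for 11:15-12:30. Farrukh: not fully free for 11:15-12:30. Vera: not fully free for 11:15-12:30. Nadia: free for 11:15-12:30.

Emeka, Farrukh, Vera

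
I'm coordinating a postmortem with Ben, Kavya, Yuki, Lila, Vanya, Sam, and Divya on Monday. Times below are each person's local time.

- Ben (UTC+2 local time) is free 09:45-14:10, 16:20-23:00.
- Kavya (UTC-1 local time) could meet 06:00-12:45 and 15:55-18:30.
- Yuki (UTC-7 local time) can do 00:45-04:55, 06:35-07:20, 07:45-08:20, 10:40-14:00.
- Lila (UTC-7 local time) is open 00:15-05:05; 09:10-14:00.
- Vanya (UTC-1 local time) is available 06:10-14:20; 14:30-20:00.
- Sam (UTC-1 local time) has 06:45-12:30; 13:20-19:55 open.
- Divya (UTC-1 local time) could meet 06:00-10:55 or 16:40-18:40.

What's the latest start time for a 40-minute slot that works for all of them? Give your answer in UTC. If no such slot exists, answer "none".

18:50

Ben in UTC: 07:45-12:10, 14:20-21:00 (subtract 2h to convert from UTC+2).
Kavya in UTC: 07:00-13:45, 16:55-19:30 (add 1h to convert from UTC-1).
Yuki in UTC: 07:45-11:55, 13:35-14:20, 14:45-15:20, 17:40-21:00 (add 7h to convert from UTC-7).
Lila in UTC: 07:15-12:05, 16:10-21:00 (add 7h to convert from UTC-7).
Vanya in UTC: 07:10-15:20, 15:30-21:00 (add 1h to convert from UTC-1).
Sam in UTC: 07:45-13:30, 14:20-20:55 (add 1h to convert from UTC-1).
Divya in UTC: 07:00-11:55, 17:40-19:40 (add 1h to convert from UTC-1).
Ben ∩ Kavya: 07:45-12:10, 16:55-19:30.
Ben ∩ Kavya ∩ Yuki: 07:45-11:55, 17:40-19:30.
Ben ∩ Kavya ∩ Yuki ∩ Lila: 07:45-11:55, 17:40-19:30.
Ben ∩ Kavya ∩ Yuki ∩ Lila ∩ Vanya: 07:45-11:55, 17:40-19:30.
Ben ∩ Kavya ∩ Yuki ∩ Lila ∩ Vanya ∩ Sam: 07:45-11:55, 17:40-19:30.
Ben ∩ Kavya ∩ Yuki ∩ Lila ∩ Vanya ∩ Sam ∩ Divya: 07:45-11:55, 17:40-19:30.
So the common availability across everyone is 07:45-11:55, 17:40-19:30.
The last common window of at least 40 minutes is 17:40-19:30; a 40-minute meeting can start as late as 18:50 and still end by 19:30.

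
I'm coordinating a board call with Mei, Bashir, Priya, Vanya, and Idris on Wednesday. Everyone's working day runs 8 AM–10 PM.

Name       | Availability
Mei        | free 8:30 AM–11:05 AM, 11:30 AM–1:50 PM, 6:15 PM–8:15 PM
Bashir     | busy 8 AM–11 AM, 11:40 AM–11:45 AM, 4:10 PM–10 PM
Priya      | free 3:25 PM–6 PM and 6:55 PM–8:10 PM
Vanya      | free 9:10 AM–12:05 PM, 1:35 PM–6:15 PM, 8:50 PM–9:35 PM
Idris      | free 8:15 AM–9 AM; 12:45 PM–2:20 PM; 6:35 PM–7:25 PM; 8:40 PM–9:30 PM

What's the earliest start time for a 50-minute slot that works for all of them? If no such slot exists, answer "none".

Mei free: 08:30-11:05, 11:30-13:50, 18:15-20:15.
Bashir free: 11:00-11:40, 11:45-16:10 (invert busy blocks within the working day).
Priya free: 15:25-18:00, 18:55-20:10.
Vanya free: 09:10-12:05, 13:35-18:15, 20:50-21:35.
Idris free: 08:15-09:00, 12:45-14:20, 18:35-19:25, 20:40-21:30.
Mei ∩ Bashir: 11:00-11:05, 11:30-11:40, 11:45-13:50.
Mei ∩ Bashir ∩ Priya: ∅.
Mei ∩ Bashir ∩ Priya ∩ Vanya: ∅.
Mei ∩ Bashir ∩ Priya ∩ Vanya ∩ Idris: ∅.
There is no time when everyone is free.
No common window is at least 50 minutes long.

none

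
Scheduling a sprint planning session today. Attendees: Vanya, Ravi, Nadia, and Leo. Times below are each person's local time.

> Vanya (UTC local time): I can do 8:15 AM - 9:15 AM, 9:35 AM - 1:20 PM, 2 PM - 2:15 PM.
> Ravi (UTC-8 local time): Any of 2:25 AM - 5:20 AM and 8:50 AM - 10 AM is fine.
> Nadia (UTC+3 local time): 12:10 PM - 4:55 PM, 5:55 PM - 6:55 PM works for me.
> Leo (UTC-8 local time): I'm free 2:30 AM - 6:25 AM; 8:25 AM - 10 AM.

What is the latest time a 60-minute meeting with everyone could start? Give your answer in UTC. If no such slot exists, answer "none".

Vanya in UTC: 08:15-09:15, 09:35-13:20, 14:00-14:15.
Ravi in UTC: 10:25-13:20, 16:50-18:00 (add 8h to convert from UTC-8).
Nadia in UTC: 09:10-13:55, 14:55-15:55 (subtract 3h to convert from UTC+3).
Leo in UTC: 10:30-14:25, 16:25-18:00 (add 8h to convert from UTC-8).
Vanya ∩ Ravi: 10:25-13:20.
Vanya ∩ Ravi ∩ Nadia: 10:25-13:20.
Vanya ∩ Ravi ∩ Nadia ∩ Leo: 10:30-13:20.
The last common window of at least 60 minutes is 10:30-13:20; a 60-minute meeting can start as late as 12:20 and still end by 13:20.

12:20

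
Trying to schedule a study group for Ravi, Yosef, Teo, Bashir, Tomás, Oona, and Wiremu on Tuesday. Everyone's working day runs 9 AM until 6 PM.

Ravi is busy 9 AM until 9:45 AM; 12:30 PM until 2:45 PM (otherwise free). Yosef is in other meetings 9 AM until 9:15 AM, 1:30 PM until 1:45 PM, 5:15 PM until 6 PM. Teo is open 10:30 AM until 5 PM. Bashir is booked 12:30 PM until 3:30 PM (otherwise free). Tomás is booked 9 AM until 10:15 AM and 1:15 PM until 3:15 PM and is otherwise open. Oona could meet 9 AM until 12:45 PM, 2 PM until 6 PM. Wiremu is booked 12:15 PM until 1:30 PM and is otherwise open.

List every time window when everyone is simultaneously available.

Ravi free: 09:45-12:30, 14:45-18:00 (invert busy blocks within the working day).
Yosef free: 09:15-13:30, 13:45-17:15 (invert busy blocks within the working day).
Teo free: 10:30-17:00.
Bashir free: 09:00-12:30, 15:30-18:00 (invert busy blocks within the working day).
Tomás free: 10:15-13:15, 15:15-18:00 (invert busy blocks within the working day).
Oona free: 09:00-12:45, 14:00-18:00.
Wiremu free: 09:00-12:15, 13:30-18:00 (invert busy blocks within the working day).
Ravi ∩ Yosef: 09:45-12:30, 14:45-17:15.
Ravi ∩ Yosef ∩ Teo: 10:30-12:30, 14:45-17:00.
Ravi ∩ Yosef ∩ Teo ∩ Bashir: 10:30-12:30, 15:30-17:00.
Ravi ∩ Yosef ∩ Teo ∩ Bashir ∩ Tomás: 10:30-12:30, 15:30-17:00.
Ravi ∩ Yosef ∩ Teo ∩ Bashir ∩ Tomás ∩ Oona: 10:30-12:30, 15:30-17:00.
Ravi ∩ Yosef ∩ Teo ∩ Bashir ∩ Tomás ∩ Oona ∩ Wiremu: 10:30-12:15, 15:30-17:00.
Those are the intersection windows.

10:30-12:15, 15:30-17:00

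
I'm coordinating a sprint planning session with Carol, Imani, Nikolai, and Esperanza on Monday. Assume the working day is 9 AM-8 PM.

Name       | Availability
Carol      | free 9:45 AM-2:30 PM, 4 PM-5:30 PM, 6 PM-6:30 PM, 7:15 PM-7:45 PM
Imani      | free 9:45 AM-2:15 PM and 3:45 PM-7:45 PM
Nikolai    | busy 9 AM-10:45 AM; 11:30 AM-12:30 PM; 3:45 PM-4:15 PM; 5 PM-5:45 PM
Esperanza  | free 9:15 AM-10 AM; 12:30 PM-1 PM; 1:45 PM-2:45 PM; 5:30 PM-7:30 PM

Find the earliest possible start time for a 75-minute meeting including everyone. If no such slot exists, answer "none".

none

Carol free: 09:45-14:30, 16:00-17:30, 18:00-18:30, 19:15-19:45.
Imani free: 09:45-14:15, 15:45-19:45.
Nikolai free: 10:45-11:30, 12:30-15:45, 16:15-17:00, 17:45-20:00 (invert busy blocks within the working day).
Esperanza free: 09:15-10:00, 12:30-13:00, 13:45-14:45, 17:30-19:30.
Carol ∩ Imani: 09:45-14:15, 16:00-17:30, 18:00-18:30, 19:15-19:45.
Carol ∩ Imani ∩ Nikolai: 10:45-11:30, 12:30-14:15, 16:15-17:00, 18:00-18:30, 19:15-19:45.
Carol ∩ Imani ∩ Nikolai ∩ Esperanza: 12:30-13:00, 13:45-14:15, 18:00-18:30, 19:15-19:30.
No common window is at least 75 minutes long.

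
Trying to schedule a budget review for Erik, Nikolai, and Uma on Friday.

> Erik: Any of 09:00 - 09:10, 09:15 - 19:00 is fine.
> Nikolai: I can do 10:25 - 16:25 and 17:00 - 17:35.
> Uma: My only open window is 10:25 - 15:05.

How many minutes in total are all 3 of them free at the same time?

280

Erik ∩ Nikolai: 10:25-16:25, 17:00-17:35.
Erik ∩ Nikolai ∩ Uma: 10:25-15:05.
That's a single block of 280 minutes.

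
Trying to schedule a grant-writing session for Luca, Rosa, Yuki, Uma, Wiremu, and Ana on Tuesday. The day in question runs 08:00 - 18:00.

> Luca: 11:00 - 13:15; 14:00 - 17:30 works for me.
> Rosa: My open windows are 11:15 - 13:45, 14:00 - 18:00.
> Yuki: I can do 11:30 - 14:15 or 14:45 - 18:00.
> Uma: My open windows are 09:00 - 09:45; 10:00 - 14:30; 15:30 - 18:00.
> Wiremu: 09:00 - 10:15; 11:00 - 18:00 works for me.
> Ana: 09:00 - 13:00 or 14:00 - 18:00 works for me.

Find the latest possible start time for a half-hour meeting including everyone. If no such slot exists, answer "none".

17:00

Luca ∩ Rosa: 11:15-13:15, 14:00-17:30.
Luca ∩ Rosa ∩ Yuki: 11:30-13:15, 14:00-14:15, 14:45-17:30.
Luca ∩ Rosa ∩ Yuki ∩ Uma: 11:30-13:15, 14:00-14:15, 15:30-17:30.
Luca ∩ Rosa ∩ Yuki ∩ Uma ∩ Wiremu: 11:30-13:15, 14:00-14:15, 15:30-17:30.
Luca ∩ Rosa ∩ Yuki ∩ Uma ∩ Wiremu ∩ Ana: 11:30-13:00, 14:00-14:15, 15:30-17:30.
Those are the intersection windows.
The last common window of at least 30 minutes is 15:30-17:30; a 30-minute meeting can start as late as 17:00 and still end by 17:30.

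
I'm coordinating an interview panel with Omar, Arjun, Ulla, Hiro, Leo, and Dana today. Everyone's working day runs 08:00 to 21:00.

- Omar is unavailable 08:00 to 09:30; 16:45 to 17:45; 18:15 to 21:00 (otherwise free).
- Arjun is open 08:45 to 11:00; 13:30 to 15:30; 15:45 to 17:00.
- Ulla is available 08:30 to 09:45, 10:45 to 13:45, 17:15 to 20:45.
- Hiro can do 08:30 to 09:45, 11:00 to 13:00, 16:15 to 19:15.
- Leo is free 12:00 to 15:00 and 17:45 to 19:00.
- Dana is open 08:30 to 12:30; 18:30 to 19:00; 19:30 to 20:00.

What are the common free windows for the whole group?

Omar free: 09:30-16:45, 17:45-18:15 (invert busy blocks within the working day).
Arjun free: 08:45-11:00, 13:30-15:30, 15:45-17:00.
Ulla free: 08:30-09:45, 10:45-13:45, 17:15-20:45.
Hiro free: 08:30-09:45, 11:00-13:00, 16:15-19:15.
Leo free: 12:00-15:00, 17:45-19:00.
Dana free: 08:30-12:30, 18:30-19:00, 19:30-20:00.
Omar ∩ Arjun: 09:30-11:00, 13:30-15:30, 15:45-16:45.
Omar ∩ Arjun ∩ Ulla: 09:30-09:45, 10:45-11:00, 13:30-13:45.
Omar ∩ Arjun ∩ Ulla ∩ Hiro: 09:30-09:45.
Omar ∩ Arjun ∩ Ulla ∩ Hiro ∩ Leo: ∅.
Omar ∩ Arjun ∩ Ulla ∩ Hiro ∩ Leo ∩ Dana: ∅.
There is no time when everyone is free.

none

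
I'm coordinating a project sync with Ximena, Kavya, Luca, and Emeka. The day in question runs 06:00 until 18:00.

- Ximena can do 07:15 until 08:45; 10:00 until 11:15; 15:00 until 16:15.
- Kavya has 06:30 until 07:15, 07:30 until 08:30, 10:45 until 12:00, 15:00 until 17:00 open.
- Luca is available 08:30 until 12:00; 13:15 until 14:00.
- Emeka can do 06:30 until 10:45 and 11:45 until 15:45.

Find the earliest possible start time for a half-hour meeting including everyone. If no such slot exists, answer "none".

Ximena ∩ Kavya: 07:30-08:30, 10:45-11:15, 15:00-16:15.
Ximena ∩ Kavya ∩ Luca: 10:45-11:15.
Ximena ∩ Kavya ∩ Luca ∩ Emeka: ∅.
There is no time when everyone is free.
No common window is at least 30 minutes long.

none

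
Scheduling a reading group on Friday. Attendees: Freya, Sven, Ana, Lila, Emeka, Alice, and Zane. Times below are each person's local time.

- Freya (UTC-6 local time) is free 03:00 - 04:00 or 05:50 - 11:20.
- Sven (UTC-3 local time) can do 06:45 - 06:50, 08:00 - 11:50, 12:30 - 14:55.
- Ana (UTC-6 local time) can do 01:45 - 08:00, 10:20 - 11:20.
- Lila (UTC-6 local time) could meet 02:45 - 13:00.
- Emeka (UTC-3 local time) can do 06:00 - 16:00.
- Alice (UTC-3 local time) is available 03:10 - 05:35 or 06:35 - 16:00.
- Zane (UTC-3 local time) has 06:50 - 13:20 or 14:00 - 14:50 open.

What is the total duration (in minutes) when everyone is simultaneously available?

150

Freya in UTC: 09:00-10:00, 11:50-17:20 (add 6h to convert from UTC-6).
Sven in UTC: 09:45-09:50, 11:00-14:50, 15:30-17:55 (add 3h to convert from UTC-3).
Ana in UTC: 07:45-14:00, 16:20-17:20 (add 6h to convert from UTC-6).
Lila in UTC: 08:45-19:00 (add 6h to convert from UTC-6).
Emeka in UTC: 09:00-19:00 (add 3h to convert from UTC-3).
Alice in UTC: 06:10-08:35, 09:35-19:00 (add 3h to convert from UTC-3).
Zane in UTC: 09:50-16:20, 17:00-17:50 (add 3h to convert from UTC-3).
Freya ∩ Sven: 09:45-09:50, 11:50-14:50, 15:30-17:20.
Freya ∩ Sven ∩ Ana: 09:45-09:50, 11:50-14:00, 16:20-17:20.
Freya ∩ Sven ∩ Ana ∩ Lila: 09:45-09:50, 11:50-14:00, 16:20-17:20.
Freya ∩ Sven ∩ Ana ∩ Lila ∩ Emeka: 09:45-09:50, 11:50-14:00, 16:20-17:20.
Freya ∩ Sven ∩ Ana ∩ Lila ∩ Emeka ∩ Alice: 09:45-09:50, 11:50-14:00, 16:20-17:20.
Freya ∩ Sven ∩ Ana ∩ Lila ∩ Emeka ∩ Alice ∩ Zane: 11:50-14:00, 17:00-17:20.
Summing the common windows: 130 + 20 = 150 minutes.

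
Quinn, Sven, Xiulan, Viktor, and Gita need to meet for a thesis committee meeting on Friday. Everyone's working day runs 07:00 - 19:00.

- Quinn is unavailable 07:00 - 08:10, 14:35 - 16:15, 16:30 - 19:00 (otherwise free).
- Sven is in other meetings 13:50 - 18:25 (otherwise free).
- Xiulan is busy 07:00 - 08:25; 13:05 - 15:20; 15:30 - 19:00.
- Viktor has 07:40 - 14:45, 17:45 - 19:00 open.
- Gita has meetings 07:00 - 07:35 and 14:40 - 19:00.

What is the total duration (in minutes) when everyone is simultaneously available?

280

Quinn free: 08:10-14:35, 16:15-16:30 (invert busy blocks within the working day).
Sven free: 07:00-13:50, 18:25-19:00 (invert busy blocks within the working day).
Xiulan free: 08:25-13:05, 15:20-15:30 (invert busy blocks within the working day).
Viktor free: 07:40-14:45, 17:45-19:00.
Gita free: 07:35-14:40 (invert busy blocks within the working day).
Quinn ∩ Sven: 08:10-13:50.
Quinn ∩ Sven ∩ Xiulan: 08:25-13:05.
Quinn ∩ Sven ∩ Xiulan ∩ Viktor: 08:25-13:05.
Quinn ∩ Sven ∩ Xiulan ∩ Viktor ∩ Gita: 08:25-13:05.
So the common availability across everyone is 08:25-13:05.
That's a single block of 280 minutes.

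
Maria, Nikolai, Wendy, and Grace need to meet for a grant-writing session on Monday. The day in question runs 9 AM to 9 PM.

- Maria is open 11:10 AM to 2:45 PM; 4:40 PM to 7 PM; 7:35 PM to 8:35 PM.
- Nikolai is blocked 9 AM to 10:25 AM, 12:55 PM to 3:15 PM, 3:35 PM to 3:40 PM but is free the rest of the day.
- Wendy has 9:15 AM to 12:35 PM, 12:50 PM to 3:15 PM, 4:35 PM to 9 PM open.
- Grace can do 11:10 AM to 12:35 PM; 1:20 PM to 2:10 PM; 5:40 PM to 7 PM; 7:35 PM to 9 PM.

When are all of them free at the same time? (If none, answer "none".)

11:10-12:35, 17:40-19:00, 19:35-20:35

Maria free: 11:10-14:45, 16:40-19:00, 19:35-20:35.
Nikolai free: 10:25-12:55, 15:15-15:35, 15:40-21:00 (invert busy blocks within the working day).
Wendy free: 09:15-12:35, 12:50-15:15, 16:35-21:00.
Grace free: 11:10-12:35, 13:20-14:10, 17:40-19:00, 19:35-21:00.
Maria ∩ Nikolai: 11:10-12:55, 16:40-19:00, 19:35-20:35.
Maria ∩ Nikolai ∩ Wendy: 11:10-12:35, 12:50-12:55, 16:40-19:00, 19:35-20:35.
Maria ∩ Nikolai ∩ Wendy ∩ Grace: 11:10-12:35, 17:40-19:00, 19:35-20:35.
So the common availability across everyone is 11:10-12:35, 17:40-19:00, 19:35-20:35.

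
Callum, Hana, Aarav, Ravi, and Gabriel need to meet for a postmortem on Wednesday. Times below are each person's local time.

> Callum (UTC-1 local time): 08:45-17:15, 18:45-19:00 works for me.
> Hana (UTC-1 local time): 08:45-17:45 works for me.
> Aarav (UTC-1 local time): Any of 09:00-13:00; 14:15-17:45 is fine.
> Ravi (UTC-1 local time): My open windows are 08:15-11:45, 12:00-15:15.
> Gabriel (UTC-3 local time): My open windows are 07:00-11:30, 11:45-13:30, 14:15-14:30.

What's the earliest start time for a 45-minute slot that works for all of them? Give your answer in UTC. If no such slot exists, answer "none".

Callum in UTC: 09:45-18:15, 19:45-20:00 (add 1h to convert from UTC-1).
Hana in UTC: 09:45-18:45 (add 1h to convert from UTC-1).
Aarav in UTC: 10:00-14:00, 15:15-18:45 (add 1h to convert from UTC-1).
Ravi in UTC: 09:15-12:45, 13:00-16:15 (add 1h to convert from UTC-1).
Gabriel in UTC: 10:00-14:30, 14:45-16:30, 17:15-17:30 (add 3h to convert from UTC-3).
Callum ∩ Hana: 09:45-18:15.
Callum ∩ Hana ∩ Aarav: 10:00-14:00, 15:15-18:15.
Callum ∩ Hana ∩ Aarav ∩ Ravi: 10:00-12:45, 13:00-14:00, 15:15-16:15.
Callum ∩ Hana ∩ Aarav ∩ Ravi ∩ Gabriel: 10:00-12:45, 13:00-14:00, 15:15-16:15.
The first common window of at least 45 minutes is 10:00-12:45, so the earliest start is 10:00.

10:00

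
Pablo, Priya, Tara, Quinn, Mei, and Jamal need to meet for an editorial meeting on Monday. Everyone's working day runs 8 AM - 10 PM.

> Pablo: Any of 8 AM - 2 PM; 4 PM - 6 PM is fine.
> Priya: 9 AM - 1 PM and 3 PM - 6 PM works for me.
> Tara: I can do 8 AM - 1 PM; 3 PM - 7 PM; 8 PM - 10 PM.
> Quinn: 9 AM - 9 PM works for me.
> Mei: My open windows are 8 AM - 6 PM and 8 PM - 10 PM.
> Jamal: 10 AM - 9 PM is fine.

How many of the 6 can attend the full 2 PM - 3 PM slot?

3

Quinn, Mei, and Jamal can make the full 14:00-15:00 slot — that's 3.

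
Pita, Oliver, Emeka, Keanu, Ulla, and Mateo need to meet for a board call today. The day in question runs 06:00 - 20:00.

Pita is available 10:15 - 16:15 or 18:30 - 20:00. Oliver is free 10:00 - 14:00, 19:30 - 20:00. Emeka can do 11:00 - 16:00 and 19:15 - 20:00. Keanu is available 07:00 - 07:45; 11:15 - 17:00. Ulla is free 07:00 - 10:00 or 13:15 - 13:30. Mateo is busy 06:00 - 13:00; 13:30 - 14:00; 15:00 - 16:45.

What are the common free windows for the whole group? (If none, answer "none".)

13:15-13:30

Pita free: 10:15-16:15, 18:30-20:00.
Oliver free: 10:00-14:00, 19:30-20:00.
Emeka free: 11:00-16:00, 19:15-20:00.
Keanu free: 07:00-07:45, 11:15-17:00.
Ulla free: 07:00-10:00, 13:15-13:30.
Mateo free: 13:00-13:30, 14:00-15:00, 16:45-20:00 (invert busy blocks within the working day).
Pita ∩ Oliver: 10:15-14:00, 19:30-20:00.
Pita ∩ Oliver ∩ Emeka: 11:00-14:00, 19:30-20:00.
Pita ∩ Oliver ∩ Emeka ∩ Keanu: 11:15-14:00.
Pita ∩ Oliver ∩ Emeka ∩ Keanu ∩ Ulla: 13:15-13:30.
Pita ∩ Oliver ∩ Emeka ∩ Keanu ∩ Ulla ∩ Mateo: 13:15-13:30.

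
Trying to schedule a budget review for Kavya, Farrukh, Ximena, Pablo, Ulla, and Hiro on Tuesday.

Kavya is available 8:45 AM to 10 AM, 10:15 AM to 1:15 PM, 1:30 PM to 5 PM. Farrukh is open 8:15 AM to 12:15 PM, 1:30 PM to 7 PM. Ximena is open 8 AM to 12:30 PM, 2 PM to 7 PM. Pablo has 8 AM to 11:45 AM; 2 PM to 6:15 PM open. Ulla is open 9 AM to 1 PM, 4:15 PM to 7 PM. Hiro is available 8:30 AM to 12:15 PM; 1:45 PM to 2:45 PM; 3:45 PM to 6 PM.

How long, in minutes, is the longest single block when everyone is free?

90

Kavya ∩ Farrukh: 08:45-10:00, 10:15-12:15, 13:30-17:00.
Kavya ∩ Farrukh ∩ Ximena: 08:45-10:00, 10:15-12:15, 14:00-17:00.
Kavya ∩ Farrukh ∩ Ximena ∩ Pablo: 08:45-10:00, 10:15-11:45, 14:00-17:00.
Kavya ∩ Farrukh ∩ Ximena ∩ Pablo ∩ Ulla: 09:00-10:00, 10:15-11:45, 16:15-17:00.
Kavya ∩ Farrukh ∩ Ximena ∩ Pablo ∩ Ulla ∩ Hiro: 09:00-10:00, 10:15-11:45, 16:15-17:00.
So the common availability across everyone is 09:00-10:00, 10:15-11:45, 16:15-17:00.
The longest is 10:15-11:45 at 90 minutes.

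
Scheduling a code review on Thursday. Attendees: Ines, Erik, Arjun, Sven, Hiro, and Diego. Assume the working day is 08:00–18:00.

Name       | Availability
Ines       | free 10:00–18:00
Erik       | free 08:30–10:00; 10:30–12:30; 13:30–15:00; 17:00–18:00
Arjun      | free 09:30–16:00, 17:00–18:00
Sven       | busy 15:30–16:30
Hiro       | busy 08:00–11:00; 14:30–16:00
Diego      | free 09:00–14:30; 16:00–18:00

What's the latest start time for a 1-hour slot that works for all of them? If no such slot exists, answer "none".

17:00

Ines free: 10:00-18:00.
Erik free: 08:30-10:00, 10:30-12:30, 13:30-15:00, 17:00-18:00.
Arjun free: 09:30-16:00, 17:00-18:00.
Sven free: 08:00-15:30, 16:30-18:00 (invert busy blocks within the working day).
Hiro free: 11:00-14:30, 16:00-18:00 (invert busy blocks within the working day).
Diego free: 09:00-14:30, 16:00-18:00.
Ines ∩ Erik: 10:30-12:30, 13:30-15:00, 17:00-18:00.
Ines ∩ Erik ∩ Arjun: 10:30-12:30, 13:30-15:00, 17:00-18:00.
Ines ∩ Erik ∩ Arjun ∩ Sven: 10:30-12:30, 13:30-15:00, 17:00-18:00.
Ines ∩ Erik ∩ Arjun ∩ Sven ∩ Hiro: 11:00-12:30, 13:30-14:30, 17:00-18:00.
Ines ∩ Erik ∩ Arjun ∩ Sven ∩ Hiro ∩ Diego: 11:00-12:30, 13:30-14:30, 17:00-18:00.
The last common window of at least 60 minutes is 17:00-18:00; a 60-minute meeting can start as late as 17:00 and still end by 18:00.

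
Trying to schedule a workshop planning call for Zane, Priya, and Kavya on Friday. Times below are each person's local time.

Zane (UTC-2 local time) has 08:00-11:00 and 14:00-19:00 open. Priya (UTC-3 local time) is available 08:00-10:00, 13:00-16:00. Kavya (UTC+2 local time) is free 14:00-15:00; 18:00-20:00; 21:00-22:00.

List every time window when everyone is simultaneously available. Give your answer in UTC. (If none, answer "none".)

12:00-13:00, 16:00-18:00

Zane in UTC: 10:00-13:00, 16:00-21:00 (add 2h to convert from UTC-2).
Priya in UTC: 11:00-13:00, 16:00-19:00 (add 3h to convert from UTC-3).
Kavya in UTC: 12:00-13:00, 16:00-18:00, 19:00-20:00 (subtract 2h to convert from UTC+2).
Zane ∩ Priya: 11:00-13:00, 16:00-19:00.
Zane ∩ Priya ∩ Kavya: 12:00-13:00, 16:00-18:00.
Those are the intersection windows.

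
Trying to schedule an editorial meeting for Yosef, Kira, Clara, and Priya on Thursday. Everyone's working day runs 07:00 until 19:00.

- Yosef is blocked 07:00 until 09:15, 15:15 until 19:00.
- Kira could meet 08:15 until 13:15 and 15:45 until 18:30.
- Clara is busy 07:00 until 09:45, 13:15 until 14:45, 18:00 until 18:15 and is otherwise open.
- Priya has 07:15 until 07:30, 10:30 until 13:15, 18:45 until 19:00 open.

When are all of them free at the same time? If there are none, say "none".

10:30-13:15

Yosef free: 09:15-15:15 (invert busy blocks within the working day).
Kira free: 08:15-13:15, 15:45-18:30.
Clara free: 09:45-13:15, 14:45-18:00, 18:15-19:00 (invert busy blocks within the working day).
Priya free: 07:15-07:30, 10:30-13:15, 18:45-19:00.
Yosef ∩ Kira: 09:15-13:15.
Yosef ∩ Kira ∩ Clara: 09:45-13:15.
Yosef ∩ Kira ∩ Clara ∩ Priya: 10:30-13:15.
So the common availability across everyone is 10:30-13:15.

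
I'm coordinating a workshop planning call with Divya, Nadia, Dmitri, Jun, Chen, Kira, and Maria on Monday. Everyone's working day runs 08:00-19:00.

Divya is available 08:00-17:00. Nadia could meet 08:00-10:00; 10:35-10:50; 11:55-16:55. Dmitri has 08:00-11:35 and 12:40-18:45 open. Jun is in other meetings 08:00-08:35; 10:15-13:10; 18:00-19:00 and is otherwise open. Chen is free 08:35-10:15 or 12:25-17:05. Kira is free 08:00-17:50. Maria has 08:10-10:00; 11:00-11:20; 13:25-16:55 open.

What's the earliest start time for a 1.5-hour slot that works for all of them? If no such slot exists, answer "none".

13:25

Divya free: 08:00-17:00.
Nadia free: 08:00-10:00, 10:35-10:50, 11:55-16:55.
Dmitri free: 08:00-11:35, 12:40-18:45.
Jun free: 08:35-10:15, 13:10-18:00 (invert busy blocks within the working day).
Chen free: 08:35-10:15, 12:25-17:05.
Kira free: 08:00-17:50.
Maria free: 08:10-10:00, 11:00-11:20, 13:25-16:55.
Divya ∩ Nadia: 08:00-10:00, 10:35-10:50, 11:55-16:55.
Divya ∩ Nadia ∩ Dmitri: 08:00-10:00, 10:35-10:50, 12:40-16:55.
Divya ∩ Nadia ∩ Dmitri ∩ Jun: 08:35-10:00, 13:10-16:55.
Divya ∩ Nadia ∩ Dmitri ∩ Jun ∩ Chen: 08:35-10:00, 13:10-16:55.
Divya ∩ Nadia ∩ Dmitri ∩ Jun ∩ Chen ∩ Kira: 08:35-10:00, 13:10-16:55.
Divya ∩ Nadia ∩ Dmitri ∩ Jun ∩ Chen ∩ Kira ∩ Maria: 08:35-10:00, 13:25-16:55.
So the common availability across everyone is 08:35-10:00, 13:25-16:55.
The first common window of at least 90 minutes is 13:25-16:55, so the earliest start is 13:25.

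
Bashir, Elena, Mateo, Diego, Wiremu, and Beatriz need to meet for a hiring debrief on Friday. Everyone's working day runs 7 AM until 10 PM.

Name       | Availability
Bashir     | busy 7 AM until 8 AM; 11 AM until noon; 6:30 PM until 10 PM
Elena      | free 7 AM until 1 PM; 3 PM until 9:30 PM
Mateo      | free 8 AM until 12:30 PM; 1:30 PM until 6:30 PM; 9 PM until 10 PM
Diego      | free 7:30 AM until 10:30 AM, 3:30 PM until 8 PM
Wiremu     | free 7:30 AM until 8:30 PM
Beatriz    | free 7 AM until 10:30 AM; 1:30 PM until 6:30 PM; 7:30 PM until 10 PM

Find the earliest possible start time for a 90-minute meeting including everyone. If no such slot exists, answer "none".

Bashir free: 08:00-11:00, 12:00-18:30 (invert busy blocks within the working day).
Elena free: 07:00-13:00, 15:00-21:30.
Mateo free: 08:00-12:30, 13:30-18:30, 21:00-22:00.
Diego free: 07:30-10:30, 15:30-20:00.
Wiremu free: 07:30-20:30.
Beatriz free: 07:00-10:30, 13:30-18:30, 19:30-22:00.
Bashir ∩ Elena: 08:00-11:00, 12:00-13:00, 15:00-18:30.
Bashir ∩ Elena ∩ Mateo: 08:00-11:00, 12:00-12:30, 15:00-18:30.
Bashir ∩ Elena ∩ Mateo ∩ Diego: 08:00-10:30, 15:30-18:30.
Bashir ∩ Elena ∩ Mateo ∩ Diego ∩ Wiremu: 08:00-10:30, 15:30-18:30.
Bashir ∩ Elena ∩ Mateo ∩ Diego ∩ Wiremu ∩ Beatriz: 08:00-10:30, 15:30-18:30.
So the common availability across everyone is 08:00-10:30, 15:30-18:30.
The first common window of at least 90 minutes is 08:00-10:30, so the earliest start is 08:00.

08:00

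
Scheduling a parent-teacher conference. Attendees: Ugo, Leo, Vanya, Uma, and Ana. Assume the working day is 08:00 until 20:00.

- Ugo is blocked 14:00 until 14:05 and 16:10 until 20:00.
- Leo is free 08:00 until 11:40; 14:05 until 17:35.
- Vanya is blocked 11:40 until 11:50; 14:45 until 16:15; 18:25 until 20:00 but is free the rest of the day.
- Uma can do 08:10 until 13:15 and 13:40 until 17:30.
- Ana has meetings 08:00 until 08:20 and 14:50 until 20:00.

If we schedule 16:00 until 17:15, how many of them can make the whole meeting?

Ugo free: 08:00-14:00, 14:05-16:10 (invert busy blocks within the working day).
Leo free: 08:00-11:40, 14:05-17:35.
Vanya free: 08:00-11:40, 11:50-14:45, 16:15-18:25 (invert busy blocks within the working day).
Uma free: 08:10-13:15, 13:40-17:30.
Ana free: 08:20-14:50 (invert busy blocks within the working day).
Leo and Uma can make the full 16:00-17:15 slot — that's 2.

2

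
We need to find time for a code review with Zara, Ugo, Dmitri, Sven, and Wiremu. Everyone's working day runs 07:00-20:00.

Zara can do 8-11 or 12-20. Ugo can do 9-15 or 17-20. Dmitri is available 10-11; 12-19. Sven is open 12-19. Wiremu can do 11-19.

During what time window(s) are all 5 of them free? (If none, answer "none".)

Zara ∩ Ugo: 09:00-11:00, 12:00-15:00, 17:00-20:00.
Zara ∩ Ugo ∩ Dmitri: 10:00-11:00, 12:00-15:00, 17:00-19:00.
Zara ∩ Ugo ∩ Dmitri ∩ Sven: 12:00-15:00, 17:00-19:00.
Zara ∩ Ugo ∩ Dmitri ∩ Sven ∩ Wiremu: 12:00-15:00, 17:00-19:00.

12:00-15:00, 17:00-19:00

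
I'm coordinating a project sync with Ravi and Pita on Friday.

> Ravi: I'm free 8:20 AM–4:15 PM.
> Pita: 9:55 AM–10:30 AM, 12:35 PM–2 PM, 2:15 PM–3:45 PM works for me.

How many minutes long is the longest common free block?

Ravi ∩ Pita: 09:55-10:30, 12:35-14:00, 14:15-15:45.
The longest is 14:15-15:45 at 90 minutes.

90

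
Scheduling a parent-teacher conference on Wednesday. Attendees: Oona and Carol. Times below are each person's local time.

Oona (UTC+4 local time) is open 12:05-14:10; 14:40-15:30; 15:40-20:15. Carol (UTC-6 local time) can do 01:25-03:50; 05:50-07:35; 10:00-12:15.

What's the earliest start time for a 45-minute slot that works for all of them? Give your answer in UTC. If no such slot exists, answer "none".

Oona in UTC: 08:05-10:10, 10:40-11:30, 11:40-16:15 (subtract 4h to convert from UTC+4).
Carol in UTC: 07:25-09:50, 11:50-13:35, 16:00-18:15 (add 6h to convert from UTC-6).
Oona ∩ Carol: 08:05-09:50, 11:50-13:35, 16:00-16:15.
So the common availability across everyone is 08:05-09:50, 11:50-13:35, 16:00-16:15.
The first common window of at least 45 minutes is 08:05-09:50, so the earliest start is 08:05.

08:05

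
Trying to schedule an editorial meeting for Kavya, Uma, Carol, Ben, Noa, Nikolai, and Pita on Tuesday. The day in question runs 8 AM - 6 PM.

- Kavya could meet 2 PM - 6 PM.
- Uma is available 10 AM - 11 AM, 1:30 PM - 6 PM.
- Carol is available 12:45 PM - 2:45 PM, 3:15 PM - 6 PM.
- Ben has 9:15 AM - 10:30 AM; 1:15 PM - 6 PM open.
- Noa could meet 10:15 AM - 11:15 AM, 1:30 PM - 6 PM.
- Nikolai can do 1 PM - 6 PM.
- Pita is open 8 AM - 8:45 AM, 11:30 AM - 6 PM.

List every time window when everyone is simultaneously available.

Kavya ∩ Uma: 14:00-18:00.
Kavya ∩ Uma ∩ Carol: 14:00-14:45, 15:15-18:00.
Kavya ∩ Uma ∩ Carol ∩ Ben: 14:00-14:45, 15:15-18:00.
Kavya ∩ Uma ∩ Carol ∩ Ben ∩ Noa: 14:00-14:45, 15:15-18:00.
Kavya ∩ Uma ∩ Carol ∩ Ben ∩ Noa ∩ Nikolai: 14:00-14:45, 15:15-18:00.
Kavya ∩ Uma ∩ Carol ∩ Ben ∩ Noa ∩ Nikolai ∩ Pita: 14:00-14:45, 15:15-18:00.

14:00-14:45, 15:15-18:00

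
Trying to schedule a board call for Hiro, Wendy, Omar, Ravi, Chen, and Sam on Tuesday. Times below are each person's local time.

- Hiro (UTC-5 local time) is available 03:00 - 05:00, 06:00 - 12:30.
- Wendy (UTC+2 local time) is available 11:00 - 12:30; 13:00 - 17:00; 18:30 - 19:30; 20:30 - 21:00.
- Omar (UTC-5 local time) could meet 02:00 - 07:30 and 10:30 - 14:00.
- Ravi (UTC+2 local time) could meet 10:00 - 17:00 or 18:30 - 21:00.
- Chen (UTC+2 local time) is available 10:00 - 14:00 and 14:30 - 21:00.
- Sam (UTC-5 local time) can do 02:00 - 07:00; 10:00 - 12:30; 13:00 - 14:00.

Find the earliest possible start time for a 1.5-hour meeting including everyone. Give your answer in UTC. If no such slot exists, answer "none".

none

Hiro in UTC: 08:00-10:00, 11:00-17:30 (add 5h to convert from UTC-5).
Wendy in UTC: 09:00-10:30, 11:00-15:00, 16:30-17:30, 18:30-19:00 (subtract 2h to convert from UTC+2).
Omar in UTC: 07:00-12:30, 15:30-19:00 (add 5h to convert from UTC-5).
Ravi in UTC: 08:00-15:00, 16:30-19:00 (subtract 2h to convert from UTC+2).
Chen in UTC: 08:00-12:00, 12:30-19:00 (subtract 2h to convert from UTC+2).
Sam in UTC: 07:00-12:00, 15:00-17:30, 18:00-19:00 (add 5h to convert from UTC-5).
Hiro ∩ Wendy: 09:00-10:00, 11:00-15:00, 16:30-17:30.
Hiro ∩ Wendy ∩ Omar: 09:00-10:00, 11:00-12:30, 16:30-17:30.
Hiro ∩ Wendy ∩ Omar ∩ Ravi: 09:00-10:00, 11:00-12:30, 16:30-17:30.
Hiro ∩ Wendy ∩ Omar ∩ Ravi ∩ Chen: 09:00-10:00, 11:00-12:00, 16:30-17:30.
Hiro ∩ Wendy ∩ Omar ∩ Ravi ∩ Chen ∩ Sam: 09:00-10:00, 11:00-12:00, 16:30-17:30.
No common window is at least 90 minutes long.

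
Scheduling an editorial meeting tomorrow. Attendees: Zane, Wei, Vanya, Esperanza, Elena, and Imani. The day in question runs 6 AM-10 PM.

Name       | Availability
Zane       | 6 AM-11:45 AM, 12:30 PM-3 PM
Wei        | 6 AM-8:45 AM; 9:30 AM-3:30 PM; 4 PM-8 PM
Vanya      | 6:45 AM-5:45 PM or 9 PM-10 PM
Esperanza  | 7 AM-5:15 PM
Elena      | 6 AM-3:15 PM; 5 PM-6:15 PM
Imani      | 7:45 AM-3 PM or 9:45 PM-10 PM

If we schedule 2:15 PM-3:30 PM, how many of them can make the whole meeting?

Wei, Vanya, and Esperanza can make the full 14:15-15:30 slot — that's 3.

3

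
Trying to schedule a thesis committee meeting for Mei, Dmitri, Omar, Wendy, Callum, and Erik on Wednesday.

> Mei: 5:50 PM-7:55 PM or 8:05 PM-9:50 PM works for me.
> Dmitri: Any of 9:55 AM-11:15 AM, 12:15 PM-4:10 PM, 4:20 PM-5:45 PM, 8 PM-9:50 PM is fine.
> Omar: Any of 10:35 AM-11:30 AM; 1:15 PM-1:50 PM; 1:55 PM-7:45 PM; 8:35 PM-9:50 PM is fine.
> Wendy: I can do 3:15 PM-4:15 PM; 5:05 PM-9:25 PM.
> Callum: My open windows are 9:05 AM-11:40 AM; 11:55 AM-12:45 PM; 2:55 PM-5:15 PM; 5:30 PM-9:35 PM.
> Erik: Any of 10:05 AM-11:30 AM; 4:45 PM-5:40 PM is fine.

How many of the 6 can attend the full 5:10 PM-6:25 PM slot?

2

Omar and Wendy can make the full 17:10-18:25 slot — that's 2.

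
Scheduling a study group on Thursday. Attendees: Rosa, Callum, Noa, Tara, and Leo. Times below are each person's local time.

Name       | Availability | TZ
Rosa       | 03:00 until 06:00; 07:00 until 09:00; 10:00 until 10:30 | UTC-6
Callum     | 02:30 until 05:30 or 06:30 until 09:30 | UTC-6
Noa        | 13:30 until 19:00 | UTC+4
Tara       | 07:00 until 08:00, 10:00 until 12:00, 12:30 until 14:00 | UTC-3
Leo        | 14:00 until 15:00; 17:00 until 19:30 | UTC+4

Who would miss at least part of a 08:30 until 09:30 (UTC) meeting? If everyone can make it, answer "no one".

Leo, Noa, Rosa, Tara

Rosa in UTC: 09:00-12:00, 13:00-15:00, 16:00-16:30 (add 6h to convert from UTC-6).
Callum in UTC: 08:30-11:30, 12:30-15:30 (add 6h to convert from UTC-6).
Noa in UTC: 09:30-15:00 (subtract 4h to convert from UTC+4).
Tara in UTC: 10:00-11:00, 13:00-15:00, 15:30-17:00 (add 3h to convert from UTC-3).
Leo in UTC: 10:00-11:00, 13:00-15:30 (subtract 4h to convert from UTC+4).
Rosa: not fully free for 08:30-09:30. Callum: free for 08:30-09:30. Noa: not fully free for 08:30-09:30. Tara: not fully free for 08:30-09:30. Leo: not fully free for 08:30-09:30.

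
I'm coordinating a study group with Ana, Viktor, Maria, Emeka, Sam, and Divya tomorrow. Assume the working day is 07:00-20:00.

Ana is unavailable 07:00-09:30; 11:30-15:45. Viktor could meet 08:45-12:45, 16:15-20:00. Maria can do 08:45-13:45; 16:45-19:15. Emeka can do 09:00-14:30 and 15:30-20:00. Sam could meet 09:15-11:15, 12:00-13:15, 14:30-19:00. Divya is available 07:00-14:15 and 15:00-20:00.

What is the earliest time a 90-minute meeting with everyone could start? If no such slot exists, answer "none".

09:30

Ana free: 09:30-11:30, 15:45-20:00 (invert busy blocks within the working day).
Viktor free: 08:45-12:45, 16:15-20:00.
Maria free: 08:45-13:45, 16:45-19:15.
Emeka free: 09:00-14:30, 15:30-20:00.
Sam free: 09:15-11:15, 12:00-13:15, 14:30-19:00.
Divya free: 07:00-14:15, 15:00-20:00.
Ana ∩ Viktor: 09:30-11:30, 16:15-20:00.
Ana ∩ Viktor ∩ Maria: 09:30-11:30, 16:45-19:15.
Ana ∩ Viktor ∩ Maria ∩ Emeka: 09:30-11:30, 16:45-19:15.
Ana ∩ Viktor ∩ Maria ∩ Emeka ∩ Sam: 09:30-11:15, 16:45-19:00.
Ana ∩ Viktor ∩ Maria ∩ Emeka ∩ Sam ∩ Divya: 09:30-11:15, 16:45-19:00.
So the common availability across everyone is 09:30-11:15, 16:45-19:00.
The first common window of at least 90 minutes is 09:30-11:15, so the earliest start is 09:30.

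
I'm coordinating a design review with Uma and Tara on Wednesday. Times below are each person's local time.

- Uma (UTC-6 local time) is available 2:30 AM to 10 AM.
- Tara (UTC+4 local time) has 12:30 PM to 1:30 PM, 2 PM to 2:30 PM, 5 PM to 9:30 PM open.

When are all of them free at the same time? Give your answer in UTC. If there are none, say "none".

Uma in UTC: 08:30-16:00 (add 6h to convert from UTC-6).
Tara in UTC: 08:30-09:30, 10:00-10:30, 13:00-17:30 (subtract 4h to convert from UTC+4).
Uma ∩ Tara: 08:30-09:30, 10:00-10:30, 13:00-16:00.
So the common availability across everyone is 08:30-09:30, 10:00-10:30, 13:00-16:00.

08:30-09:30, 10:00-10:30, 13:00-16:00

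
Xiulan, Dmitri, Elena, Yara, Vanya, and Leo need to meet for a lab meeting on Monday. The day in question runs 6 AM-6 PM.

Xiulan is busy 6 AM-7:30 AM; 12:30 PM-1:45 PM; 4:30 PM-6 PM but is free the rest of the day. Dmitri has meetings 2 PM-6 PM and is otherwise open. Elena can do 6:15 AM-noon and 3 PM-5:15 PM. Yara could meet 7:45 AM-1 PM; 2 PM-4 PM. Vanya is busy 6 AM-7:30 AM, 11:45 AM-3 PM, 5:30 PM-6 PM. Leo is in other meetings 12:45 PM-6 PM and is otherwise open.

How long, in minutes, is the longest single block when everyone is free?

Xiulan free: 07:30-12:30, 13:45-16:30 (invert busy blocks within the working day).
Dmitri free: 06:00-14:00 (invert busy blocks within the working day).
Elena free: 06:15-12:00, 15:00-17:15.
Yara free: 07:45-13:00, 14:00-16:00.
Vanya free: 07:30-11:45, 15:00-17:30 (invert busy blocks within the working day).
Leo free: 06:00-12:45 (invert busy blocks within the working day).
Xiulan ∩ Dmitri: 07:30-12:30, 13:45-14:00.
Xiulan ∩ Dmitri ∩ Elena: 07:30-12:00.
Xiulan ∩ Dmitri ∩ Elena ∩ Yara: 07:45-12:00.
Xiulan ∩ Dmitri ∩ Elena ∩ Yara ∩ Vanya: 07:45-11:45.
Xiulan ∩ Dmitri ∩ Elena ∩ Yara ∩ Vanya ∩ Leo: 07:45-11:45.
Those are the intersection windows.
The longest is 07:45-11:45 at 240 minutes.

240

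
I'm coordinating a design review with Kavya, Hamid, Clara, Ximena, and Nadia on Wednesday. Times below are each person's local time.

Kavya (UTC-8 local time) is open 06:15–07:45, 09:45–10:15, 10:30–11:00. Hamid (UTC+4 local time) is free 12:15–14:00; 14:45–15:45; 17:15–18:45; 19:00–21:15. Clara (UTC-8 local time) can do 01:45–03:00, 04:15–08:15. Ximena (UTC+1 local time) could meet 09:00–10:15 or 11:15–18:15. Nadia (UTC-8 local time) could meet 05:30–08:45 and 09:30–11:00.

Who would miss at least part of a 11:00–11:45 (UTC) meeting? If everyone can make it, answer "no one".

Kavya in UTC: 14:15-15:45, 17:45-18:15, 18:30-19:00 (add 8h to convert from UTC-8).
Hamid in UTC: 08:15-10:00, 10:45-11:45, 13:15-14:45, 15:00-17:15 (subtract 4h to convert from UTC+4).
Clara in UTC: 09:45-11:00, 12:15-16:15 (add 8h to convert from UTC-8).
Ximena in UTC: 08:00-09:15, 10:15-17:15 (subtract 1h to convert from UTC+1).
Nadia in UTC: 13:30-16:45, 17:30-19:00 (add 8h to convert from UTC-8).
Kavya: not fully free for 11:00-11:45. Hamid: free for 11:00-11:45. Clara: not fully free for 11:00-11:45. Ximena: free for 11:00-11:45. Nadia: not fully free for 11:00-11:45.

Clara, Kavya, Nadia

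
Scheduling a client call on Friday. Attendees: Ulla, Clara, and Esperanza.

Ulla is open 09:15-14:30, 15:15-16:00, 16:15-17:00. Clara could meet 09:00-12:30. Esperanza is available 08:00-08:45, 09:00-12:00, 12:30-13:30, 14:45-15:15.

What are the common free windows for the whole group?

Ulla ∩ Clara: 09:15-12:30.
Ulla ∩ Clara ∩ Esperanza: 09:15-12:00.

09:15-12:00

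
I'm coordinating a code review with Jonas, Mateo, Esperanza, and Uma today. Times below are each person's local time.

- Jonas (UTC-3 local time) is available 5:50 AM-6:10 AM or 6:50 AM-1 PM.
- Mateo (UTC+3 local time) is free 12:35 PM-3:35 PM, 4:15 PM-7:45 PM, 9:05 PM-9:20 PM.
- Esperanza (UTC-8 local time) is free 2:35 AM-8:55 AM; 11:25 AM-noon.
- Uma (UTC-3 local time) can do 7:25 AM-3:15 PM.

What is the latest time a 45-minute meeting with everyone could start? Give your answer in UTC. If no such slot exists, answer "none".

Jonas in UTC: 08:50-09:10, 09:50-16:00 (add 3h to convert from UTC-3).
Mateo in UTC: 09:35-12:35, 13:15-16:45, 18:05-18:20 (subtract 3h to convert from UTC+3).
Esperanza in UTC: 10:35-16:55, 19:25-20:00 (add 8h to convert from UTC-8).
Uma in UTC: 10:25-18:15 (add 3h to convert from UTC-3).
Jonas ∩ Mateo: 09:50-12:35, 13:15-16:00.
Jonas ∩ Mateo ∩ Esperanza: 10:35-12:35, 13:15-16:00.
Jonas ∩ Mateo ∩ Esperanza ∩ Uma: 10:35-12:35, 13:15-16:00.
The last common window of at least 45 minutes is 13:15-16:00; a 45-minute meeting can start as late as 15:15 and still end by 16:00.

15:15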